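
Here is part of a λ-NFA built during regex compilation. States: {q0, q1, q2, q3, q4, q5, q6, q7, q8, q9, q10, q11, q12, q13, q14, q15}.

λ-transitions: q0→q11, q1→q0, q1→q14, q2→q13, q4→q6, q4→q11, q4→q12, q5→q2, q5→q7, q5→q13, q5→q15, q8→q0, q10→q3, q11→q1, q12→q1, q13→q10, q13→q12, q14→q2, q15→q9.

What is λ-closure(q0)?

Start with {q0}.
From q0 via λ: add q11.
From q11 via λ: add q1.
From q1 via λ: add q14.
From q14 via λ: add q2.
From q2 via λ: add q13.
From q13 via λ: add q10, q12.
From q10 via λ: add q3.
No new states can be added; the closed set is {q0, q1, q2, q3, q10, q11, q12, q13, q14}.

{q0, q1, q2, q3, q10, q11, q12, q13, q14}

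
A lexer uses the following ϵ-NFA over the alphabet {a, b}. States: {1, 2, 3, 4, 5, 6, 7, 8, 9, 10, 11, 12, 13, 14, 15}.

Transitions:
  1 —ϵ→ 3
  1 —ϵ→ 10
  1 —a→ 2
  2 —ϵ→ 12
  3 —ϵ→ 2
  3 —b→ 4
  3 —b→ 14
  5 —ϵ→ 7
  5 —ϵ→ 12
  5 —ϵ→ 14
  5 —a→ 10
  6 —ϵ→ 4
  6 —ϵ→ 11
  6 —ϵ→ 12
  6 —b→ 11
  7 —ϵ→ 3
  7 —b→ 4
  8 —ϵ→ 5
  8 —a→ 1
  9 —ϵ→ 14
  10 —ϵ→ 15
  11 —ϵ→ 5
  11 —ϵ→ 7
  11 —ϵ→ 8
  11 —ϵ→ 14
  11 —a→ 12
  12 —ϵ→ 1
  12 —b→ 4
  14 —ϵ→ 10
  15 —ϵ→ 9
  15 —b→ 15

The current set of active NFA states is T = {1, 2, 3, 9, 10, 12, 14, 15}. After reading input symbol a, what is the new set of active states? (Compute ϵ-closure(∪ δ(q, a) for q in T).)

{1, 2, 3, 9, 10, 12, 14, 15}

1 on a → {2}.
No a-transition from 2, 3, 9, 10, 12, 14, 15.
Union after reading a: {2}.
Now take the ϵ-closure:
From 2 via ϵ: add 12.
From 12 via ϵ: add 1.
From 1 via ϵ: add 3, 10.
From 10 via ϵ: add 15.
From 15 via ϵ: add 9.
From 9 via ϵ: add 14.
No new states can be added; the closed set is {1, 2, 3, 9, 10, 12, 14, 15}.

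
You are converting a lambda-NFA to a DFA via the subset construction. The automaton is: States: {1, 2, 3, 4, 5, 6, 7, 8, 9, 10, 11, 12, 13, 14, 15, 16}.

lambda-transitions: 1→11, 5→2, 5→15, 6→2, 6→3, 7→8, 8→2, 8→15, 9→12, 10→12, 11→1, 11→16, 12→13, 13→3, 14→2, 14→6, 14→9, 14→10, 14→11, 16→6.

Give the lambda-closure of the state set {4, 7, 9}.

Start with {4, 7, 9}.
From 7 via lambda: add 8.
From 9 via lambda: add 12.
From 8 via lambda: add 2, 15.
From 12 via lambda: add 13.
From 13 via lambda: add 3.
No new states can be added; the closed set is {2, 3, 4, 7, 8, 9, 12, 13, 15}.

{2, 3, 4, 7, 8, 9, 12, 13, 15}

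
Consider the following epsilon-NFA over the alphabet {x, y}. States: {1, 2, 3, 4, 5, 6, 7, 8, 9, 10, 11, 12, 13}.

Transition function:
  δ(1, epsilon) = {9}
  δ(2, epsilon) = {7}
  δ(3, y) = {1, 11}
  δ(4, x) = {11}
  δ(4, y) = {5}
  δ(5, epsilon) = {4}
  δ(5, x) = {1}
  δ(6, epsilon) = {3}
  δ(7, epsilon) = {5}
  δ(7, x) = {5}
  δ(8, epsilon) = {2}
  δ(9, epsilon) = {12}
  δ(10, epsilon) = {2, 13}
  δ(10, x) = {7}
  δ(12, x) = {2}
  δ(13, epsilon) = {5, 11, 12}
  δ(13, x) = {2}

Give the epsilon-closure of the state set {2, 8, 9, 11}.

{2, 4, 5, 7, 8, 9, 11, 12}

Start with {2, 8, 9, 11}.
From 2 via epsilon: add 7.
From 9 via epsilon: add 12.
From 7 via epsilon: add 5.
From 5 via epsilon: add 4.
No new states can be added; the closed set is {2, 4, 5, 7, 8, 9, 11, 12}.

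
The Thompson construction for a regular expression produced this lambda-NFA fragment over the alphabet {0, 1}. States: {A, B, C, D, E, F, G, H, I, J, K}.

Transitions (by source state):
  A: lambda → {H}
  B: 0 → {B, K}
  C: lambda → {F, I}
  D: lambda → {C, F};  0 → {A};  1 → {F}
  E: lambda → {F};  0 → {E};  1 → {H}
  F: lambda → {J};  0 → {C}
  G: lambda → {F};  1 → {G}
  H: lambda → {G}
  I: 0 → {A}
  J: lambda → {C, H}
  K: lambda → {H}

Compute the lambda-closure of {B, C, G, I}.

Start with {B, C, G, I}.
From C via lambda: add F.
From F via lambda: add J.
From J via lambda: add H.
No new states can be added; the closed set is {B, C, F, G, H, I, J}.

{B, C, F, G, H, I, J}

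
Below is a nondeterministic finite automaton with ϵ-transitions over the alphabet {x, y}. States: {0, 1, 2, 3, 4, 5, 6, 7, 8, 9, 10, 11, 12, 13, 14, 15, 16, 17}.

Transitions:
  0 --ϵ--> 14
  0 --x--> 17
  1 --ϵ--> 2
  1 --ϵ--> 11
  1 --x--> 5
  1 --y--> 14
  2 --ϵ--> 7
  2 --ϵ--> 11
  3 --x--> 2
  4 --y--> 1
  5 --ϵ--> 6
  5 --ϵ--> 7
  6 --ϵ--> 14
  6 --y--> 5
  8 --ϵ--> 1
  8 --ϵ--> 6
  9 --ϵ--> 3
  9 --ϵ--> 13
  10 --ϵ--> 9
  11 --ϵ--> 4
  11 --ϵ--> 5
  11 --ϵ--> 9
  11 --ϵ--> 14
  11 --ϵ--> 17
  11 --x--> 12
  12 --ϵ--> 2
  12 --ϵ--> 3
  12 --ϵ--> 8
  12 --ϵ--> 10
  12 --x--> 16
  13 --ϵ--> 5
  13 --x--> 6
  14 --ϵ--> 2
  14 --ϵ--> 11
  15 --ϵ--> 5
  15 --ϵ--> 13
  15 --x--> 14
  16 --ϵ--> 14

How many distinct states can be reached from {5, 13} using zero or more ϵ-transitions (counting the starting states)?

Start with {5, 13}.
From 5 via ϵ: add 6, 7.
From 6 via ϵ: add 14.
From 14 via ϵ: add 2, 11.
From 11 via ϵ: add 4, 9, 17.
From 9 via ϵ: add 3.
ϵ-closure = {2, 3, 4, 5, 6, 7, 9, 11, 13, 14, 17}, which has 11 states.

11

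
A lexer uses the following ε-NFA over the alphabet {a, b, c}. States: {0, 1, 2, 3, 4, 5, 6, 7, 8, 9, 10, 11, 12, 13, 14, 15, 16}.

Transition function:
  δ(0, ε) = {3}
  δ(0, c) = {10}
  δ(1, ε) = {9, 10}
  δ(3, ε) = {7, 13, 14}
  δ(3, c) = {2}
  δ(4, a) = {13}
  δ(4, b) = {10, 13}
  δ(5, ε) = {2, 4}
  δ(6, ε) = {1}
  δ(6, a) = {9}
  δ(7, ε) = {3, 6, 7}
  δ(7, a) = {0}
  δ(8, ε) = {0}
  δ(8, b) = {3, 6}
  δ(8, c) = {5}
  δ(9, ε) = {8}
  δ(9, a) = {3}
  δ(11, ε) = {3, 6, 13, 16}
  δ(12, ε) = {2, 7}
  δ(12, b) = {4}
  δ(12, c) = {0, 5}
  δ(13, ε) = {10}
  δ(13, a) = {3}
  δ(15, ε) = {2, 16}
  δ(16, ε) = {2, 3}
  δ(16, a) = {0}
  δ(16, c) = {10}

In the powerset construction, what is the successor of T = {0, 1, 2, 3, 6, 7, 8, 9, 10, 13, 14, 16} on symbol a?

6 on a → {9}.
7 on a → {0}.
9 on a → {3}.
13 on a → {3}.
16 on a → {0}.
No a-transition from 0, 1, 2, 3, 8, 10, 14.
Union after reading a: {0, 3, 9}.
Now take the ε-closure:
From 3 via ε: add 7, 13, 14.
From 9 via ε: add 8.
From 7 via ε: add 6.
From 13 via ε: add 10.
From 6 via ε: add 1.
No new states can be added; the closed set is {0, 1, 3, 6, 7, 8, 9, 10, 13, 14}.

{0, 1, 3, 6, 7, 8, 9, 10, 13, 14}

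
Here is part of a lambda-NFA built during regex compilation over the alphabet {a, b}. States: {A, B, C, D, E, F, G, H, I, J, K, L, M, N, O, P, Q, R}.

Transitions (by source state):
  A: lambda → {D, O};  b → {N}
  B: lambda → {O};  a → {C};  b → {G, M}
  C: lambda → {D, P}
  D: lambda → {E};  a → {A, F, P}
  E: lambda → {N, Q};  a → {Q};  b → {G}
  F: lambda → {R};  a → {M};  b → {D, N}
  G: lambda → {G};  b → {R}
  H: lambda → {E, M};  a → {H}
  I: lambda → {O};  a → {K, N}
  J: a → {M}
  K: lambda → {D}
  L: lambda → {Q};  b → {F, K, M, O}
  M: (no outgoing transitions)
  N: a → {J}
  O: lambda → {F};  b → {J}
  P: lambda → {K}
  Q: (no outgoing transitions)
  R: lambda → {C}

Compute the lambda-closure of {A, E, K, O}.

Start with {A, E, K, O}.
From A via lambda: add D.
From E via lambda: add N, Q.
From O via lambda: add F.
From F via lambda: add R.
From R via lambda: add C.
From C via lambda: add P.
No new states can be added; the closed set is {A, C, D, E, F, K, N, O, P, Q, R}.

{A, C, D, E, F, K, N, O, P, Q, R}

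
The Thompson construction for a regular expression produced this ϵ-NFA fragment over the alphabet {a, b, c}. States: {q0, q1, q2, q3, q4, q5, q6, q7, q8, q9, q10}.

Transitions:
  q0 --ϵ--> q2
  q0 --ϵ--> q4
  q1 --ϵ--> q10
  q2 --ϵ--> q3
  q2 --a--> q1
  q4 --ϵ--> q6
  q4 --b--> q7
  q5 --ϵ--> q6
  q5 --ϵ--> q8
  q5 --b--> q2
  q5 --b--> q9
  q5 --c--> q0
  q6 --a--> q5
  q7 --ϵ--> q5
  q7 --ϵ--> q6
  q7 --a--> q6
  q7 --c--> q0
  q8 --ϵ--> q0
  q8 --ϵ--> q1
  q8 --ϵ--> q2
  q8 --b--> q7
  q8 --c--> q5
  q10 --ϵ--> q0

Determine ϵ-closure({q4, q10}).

Start with {q4, q10}.
From q4 via ϵ: add q6.
From q10 via ϵ: add q0.
From q0 via ϵ: add q2.
From q2 via ϵ: add q3.
No new states can be added; the closed set is {q0, q2, q3, q4, q6, q10}.

{q0, q2, q3, q4, q6, q10}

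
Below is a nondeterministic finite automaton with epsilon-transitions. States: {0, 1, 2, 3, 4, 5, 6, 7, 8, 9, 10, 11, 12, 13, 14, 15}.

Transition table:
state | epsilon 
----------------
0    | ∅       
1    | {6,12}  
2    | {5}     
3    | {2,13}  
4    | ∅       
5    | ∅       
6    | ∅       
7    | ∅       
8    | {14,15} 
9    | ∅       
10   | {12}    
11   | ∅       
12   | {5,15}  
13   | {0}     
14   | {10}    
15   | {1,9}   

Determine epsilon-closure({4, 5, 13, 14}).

Start with {4, 5, 13, 14}.
From 13 via epsilon: add 0.
From 14 via epsilon: add 10.
From 10 via epsilon: add 12.
From 12 via epsilon: add 15.
From 15 via epsilon: add 1, 9.
From 1 via epsilon: add 6.
No new states can be added; the closed set is {0, 1, 4, 5, 6, 9, 10, 12, 13, 14, 15}.

{0, 1, 4, 5, 6, 9, 10, 12, 13, 14, 15}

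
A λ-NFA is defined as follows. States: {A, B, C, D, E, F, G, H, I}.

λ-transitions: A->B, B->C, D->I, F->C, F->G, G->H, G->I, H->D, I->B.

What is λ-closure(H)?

Start with {H}.
From H via λ: add D.
From D via λ: add I.
From I via λ: add B.
From B via λ: add C.
No new states can be added; the closed set is {B, C, D, H, I}.

{B, C, D, H, I}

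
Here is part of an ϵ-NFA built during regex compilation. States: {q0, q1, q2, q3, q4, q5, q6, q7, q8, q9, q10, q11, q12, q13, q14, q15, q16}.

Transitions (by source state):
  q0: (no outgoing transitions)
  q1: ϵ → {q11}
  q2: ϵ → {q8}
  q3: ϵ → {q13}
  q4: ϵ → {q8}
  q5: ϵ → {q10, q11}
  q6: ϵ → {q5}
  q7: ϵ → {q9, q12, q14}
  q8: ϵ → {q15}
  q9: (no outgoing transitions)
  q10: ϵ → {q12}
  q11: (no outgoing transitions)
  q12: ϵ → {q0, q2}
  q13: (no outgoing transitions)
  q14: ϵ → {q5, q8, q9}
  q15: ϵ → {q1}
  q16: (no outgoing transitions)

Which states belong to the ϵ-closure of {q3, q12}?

Start with {q3, q12}.
From q3 via ϵ: add q13.
From q12 via ϵ: add q0, q2.
From q2 via ϵ: add q8.
From q8 via ϵ: add q15.
From q15 via ϵ: add q1.
From q1 via ϵ: add q11.
No new states can be added; the closed set is {q0, q1, q2, q3, q8, q11, q12, q13, q15}.

{q0, q1, q2, q3, q8, q11, q12, q13, q15}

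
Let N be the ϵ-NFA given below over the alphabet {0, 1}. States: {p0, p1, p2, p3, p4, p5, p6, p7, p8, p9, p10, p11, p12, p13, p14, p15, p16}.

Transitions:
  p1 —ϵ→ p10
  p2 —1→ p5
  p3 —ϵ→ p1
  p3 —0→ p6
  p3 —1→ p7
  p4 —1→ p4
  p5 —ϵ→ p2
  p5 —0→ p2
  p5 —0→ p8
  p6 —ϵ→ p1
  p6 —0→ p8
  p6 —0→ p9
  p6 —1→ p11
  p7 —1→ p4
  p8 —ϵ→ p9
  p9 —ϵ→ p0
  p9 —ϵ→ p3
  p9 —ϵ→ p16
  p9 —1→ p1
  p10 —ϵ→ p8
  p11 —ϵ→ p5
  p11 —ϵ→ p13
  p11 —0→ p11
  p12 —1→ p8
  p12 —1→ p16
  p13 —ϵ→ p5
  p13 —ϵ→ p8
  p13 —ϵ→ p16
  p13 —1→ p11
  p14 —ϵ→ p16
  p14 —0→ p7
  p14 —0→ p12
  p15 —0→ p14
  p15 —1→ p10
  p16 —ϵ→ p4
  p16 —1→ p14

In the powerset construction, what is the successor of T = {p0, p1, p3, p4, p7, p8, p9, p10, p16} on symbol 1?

{p0, p1, p3, p4, p7, p8, p9, p10, p14, p16}

p3 on 1 → {p7}.
p4 on 1 → {p4}.
p7 on 1 → {p4}.
p9 on 1 → {p1}.
p16 on 1 → {p14}.
No 1-transition from p0, p1, p8, p10.
Union after reading 1: {p1, p4, p7, p14}.
Now take the ϵ-closure:
From p1 via ϵ: add p10.
From p14 via ϵ: add p16.
From p10 via ϵ: add p8.
From p8 via ϵ: add p9.
From p9 via ϵ: add p0, p3.
No new states can be added; the closed set is {p0, p1, p3, p4, p7, p8, p9, p10, p14, p16}.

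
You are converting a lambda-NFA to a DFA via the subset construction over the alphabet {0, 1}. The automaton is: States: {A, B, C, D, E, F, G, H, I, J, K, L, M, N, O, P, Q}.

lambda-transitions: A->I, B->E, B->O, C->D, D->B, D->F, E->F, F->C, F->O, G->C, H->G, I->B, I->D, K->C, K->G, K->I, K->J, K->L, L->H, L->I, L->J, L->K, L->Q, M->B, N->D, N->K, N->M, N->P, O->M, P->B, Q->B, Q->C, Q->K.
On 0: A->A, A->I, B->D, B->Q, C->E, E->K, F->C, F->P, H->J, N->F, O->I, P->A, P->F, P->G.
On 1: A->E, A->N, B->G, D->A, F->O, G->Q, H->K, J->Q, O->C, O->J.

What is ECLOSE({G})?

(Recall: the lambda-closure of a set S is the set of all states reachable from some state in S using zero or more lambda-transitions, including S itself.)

{B, C, D, E, F, G, M, O}

Start with {G}.
From G via lambda: add C.
From C via lambda: add D.
From D via lambda: add B, F.
From B via lambda: add E, O.
From O via lambda: add M.
No new states can be added; the closed set is {B, C, D, E, F, G, M, O}.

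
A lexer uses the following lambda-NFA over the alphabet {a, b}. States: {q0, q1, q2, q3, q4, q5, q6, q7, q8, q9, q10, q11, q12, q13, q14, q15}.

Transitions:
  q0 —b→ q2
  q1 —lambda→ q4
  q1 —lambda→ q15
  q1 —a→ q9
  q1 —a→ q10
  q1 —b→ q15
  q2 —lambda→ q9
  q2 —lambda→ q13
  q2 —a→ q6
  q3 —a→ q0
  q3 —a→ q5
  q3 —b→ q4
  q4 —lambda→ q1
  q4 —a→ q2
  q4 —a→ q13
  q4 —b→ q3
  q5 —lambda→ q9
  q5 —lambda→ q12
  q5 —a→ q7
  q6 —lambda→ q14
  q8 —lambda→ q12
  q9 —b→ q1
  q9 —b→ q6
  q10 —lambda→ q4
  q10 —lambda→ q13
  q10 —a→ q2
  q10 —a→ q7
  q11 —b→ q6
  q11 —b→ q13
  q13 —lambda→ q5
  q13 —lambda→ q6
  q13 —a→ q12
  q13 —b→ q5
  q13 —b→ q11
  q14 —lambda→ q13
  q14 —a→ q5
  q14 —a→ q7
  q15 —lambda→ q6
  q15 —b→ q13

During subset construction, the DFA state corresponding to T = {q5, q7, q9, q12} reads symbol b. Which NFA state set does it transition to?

{q1, q4, q5, q6, q9, q12, q13, q14, q15}

q9 on b → {q1, q6}.
No b-transition from q5, q7, q12.
Union after reading b: {q1, q6}.
Now take the lambda-closure:
From q1 via lambda: add q4, q15.
From q6 via lambda: add q14.
From q14 via lambda: add q13.
From q13 via lambda: add q5.
From q5 via lambda: add q9, q12.
No new states can be added; the closed set is {q1, q4, q5, q6, q9, q12, q13, q14, q15}.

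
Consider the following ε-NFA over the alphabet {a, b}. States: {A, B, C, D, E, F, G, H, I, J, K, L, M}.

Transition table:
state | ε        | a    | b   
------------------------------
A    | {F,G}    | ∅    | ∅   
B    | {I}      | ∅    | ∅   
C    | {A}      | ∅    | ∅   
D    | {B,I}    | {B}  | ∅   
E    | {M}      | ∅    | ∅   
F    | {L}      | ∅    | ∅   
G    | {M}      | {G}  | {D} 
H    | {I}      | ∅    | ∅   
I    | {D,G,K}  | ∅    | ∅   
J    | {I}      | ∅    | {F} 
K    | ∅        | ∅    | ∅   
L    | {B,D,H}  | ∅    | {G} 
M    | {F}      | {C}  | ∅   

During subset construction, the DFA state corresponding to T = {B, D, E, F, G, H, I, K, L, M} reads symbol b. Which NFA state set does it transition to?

{B, D, F, G, H, I, K, L, M}

G on b → {D}.
L on b → {G}.
No b-transition from B, D, E, F, H, I, K, M.
Union after reading b: {D, G}.
Now take the ε-closure:
From D via ε: add B, I.
From G via ε: add M.
From I via ε: add K.
From M via ε: add F.
From F via ε: add L.
From L via ε: add H.
No new states can be added; the closed set is {B, D, F, G, H, I, K, L, M}.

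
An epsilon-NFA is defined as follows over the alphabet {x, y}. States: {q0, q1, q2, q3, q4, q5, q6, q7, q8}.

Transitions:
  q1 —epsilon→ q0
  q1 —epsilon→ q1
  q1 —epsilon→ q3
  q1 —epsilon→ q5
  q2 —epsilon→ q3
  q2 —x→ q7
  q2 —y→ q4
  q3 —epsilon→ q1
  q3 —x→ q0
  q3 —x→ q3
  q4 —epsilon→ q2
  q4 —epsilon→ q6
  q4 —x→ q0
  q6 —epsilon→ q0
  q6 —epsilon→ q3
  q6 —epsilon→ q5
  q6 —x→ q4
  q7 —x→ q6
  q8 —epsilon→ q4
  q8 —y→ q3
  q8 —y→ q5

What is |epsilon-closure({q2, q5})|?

Start with {q2, q5}.
From q2 via epsilon: add q3.
From q3 via epsilon: add q1.
From q1 via epsilon: add q0.
epsilon-closure = {q0, q1, q2, q3, q5}, which has 5 states.

5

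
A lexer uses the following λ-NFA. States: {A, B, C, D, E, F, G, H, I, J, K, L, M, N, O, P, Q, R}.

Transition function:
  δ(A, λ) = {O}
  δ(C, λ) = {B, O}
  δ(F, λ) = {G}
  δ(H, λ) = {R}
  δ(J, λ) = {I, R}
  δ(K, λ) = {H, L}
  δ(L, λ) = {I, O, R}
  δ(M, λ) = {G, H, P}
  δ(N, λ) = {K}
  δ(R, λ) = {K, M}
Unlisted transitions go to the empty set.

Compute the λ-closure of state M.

{G, H, I, K, L, M, O, P, R}

Start with {M}.
From M via λ: add G, H, P.
From H via λ: add R.
From R via λ: add K.
From K via λ: add L.
From L via λ: add I, O.
No new states can be added; the closed set is {G, H, I, K, L, M, O, P, R}.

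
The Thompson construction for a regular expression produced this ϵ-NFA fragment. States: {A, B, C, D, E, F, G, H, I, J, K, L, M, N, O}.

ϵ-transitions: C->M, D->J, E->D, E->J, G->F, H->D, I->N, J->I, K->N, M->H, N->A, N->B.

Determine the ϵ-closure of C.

{A, B, C, D, H, I, J, M, N}

Start with {C}.
From C via ϵ: add M.
From M via ϵ: add H.
From H via ϵ: add D.
From D via ϵ: add J.
From J via ϵ: add I.
From I via ϵ: add N.
From N via ϵ: add A, B.
No new states can be added; the closed set is {A, B, C, D, H, I, J, M, N}.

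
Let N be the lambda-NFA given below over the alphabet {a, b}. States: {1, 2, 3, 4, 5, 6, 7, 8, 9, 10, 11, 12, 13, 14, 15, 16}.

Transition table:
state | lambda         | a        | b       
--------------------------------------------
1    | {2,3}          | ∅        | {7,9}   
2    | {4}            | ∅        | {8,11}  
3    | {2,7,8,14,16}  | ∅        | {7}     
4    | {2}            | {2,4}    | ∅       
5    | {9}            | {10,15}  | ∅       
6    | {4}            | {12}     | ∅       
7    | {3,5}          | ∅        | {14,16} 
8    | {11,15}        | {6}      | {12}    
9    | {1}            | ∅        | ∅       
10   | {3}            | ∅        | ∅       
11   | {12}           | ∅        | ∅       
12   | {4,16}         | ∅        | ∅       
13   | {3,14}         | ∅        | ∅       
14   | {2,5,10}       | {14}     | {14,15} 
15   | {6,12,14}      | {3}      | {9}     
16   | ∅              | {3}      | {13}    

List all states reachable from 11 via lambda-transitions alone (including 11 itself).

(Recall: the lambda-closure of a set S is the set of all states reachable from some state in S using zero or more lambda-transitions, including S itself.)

Start with {11}.
From 11 via lambda: add 12.
From 12 via lambda: add 4, 16.
From 4 via lambda: add 2.
No new states can be added; the closed set is {2, 4, 11, 12, 16}.

{2, 4, 11, 12, 16}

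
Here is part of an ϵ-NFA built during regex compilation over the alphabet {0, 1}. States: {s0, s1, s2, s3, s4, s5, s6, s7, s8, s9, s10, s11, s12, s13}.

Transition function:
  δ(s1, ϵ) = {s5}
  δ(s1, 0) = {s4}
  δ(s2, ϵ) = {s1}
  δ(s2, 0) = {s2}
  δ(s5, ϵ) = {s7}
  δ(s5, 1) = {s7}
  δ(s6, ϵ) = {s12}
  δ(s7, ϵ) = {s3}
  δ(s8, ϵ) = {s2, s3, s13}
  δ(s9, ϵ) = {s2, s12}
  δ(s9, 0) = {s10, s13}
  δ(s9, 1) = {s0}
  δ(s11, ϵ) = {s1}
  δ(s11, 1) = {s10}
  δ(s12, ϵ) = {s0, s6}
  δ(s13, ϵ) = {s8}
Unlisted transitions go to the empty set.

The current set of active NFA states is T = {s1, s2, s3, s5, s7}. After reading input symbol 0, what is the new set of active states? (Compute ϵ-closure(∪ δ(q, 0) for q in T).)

s1 on 0 → {s4}.
s2 on 0 → {s2}.
No 0-transition from s3, s5, s7.
Union after reading 0: {s2, s4}.
Now take the ϵ-closure:
From s2 via ϵ: add s1.
From s1 via ϵ: add s5.
From s5 via ϵ: add s7.
From s7 via ϵ: add s3.
No new states can be added; the closed set is {s1, s2, s3, s4, s5, s7}.

{s1, s2, s3, s4, s5, s7}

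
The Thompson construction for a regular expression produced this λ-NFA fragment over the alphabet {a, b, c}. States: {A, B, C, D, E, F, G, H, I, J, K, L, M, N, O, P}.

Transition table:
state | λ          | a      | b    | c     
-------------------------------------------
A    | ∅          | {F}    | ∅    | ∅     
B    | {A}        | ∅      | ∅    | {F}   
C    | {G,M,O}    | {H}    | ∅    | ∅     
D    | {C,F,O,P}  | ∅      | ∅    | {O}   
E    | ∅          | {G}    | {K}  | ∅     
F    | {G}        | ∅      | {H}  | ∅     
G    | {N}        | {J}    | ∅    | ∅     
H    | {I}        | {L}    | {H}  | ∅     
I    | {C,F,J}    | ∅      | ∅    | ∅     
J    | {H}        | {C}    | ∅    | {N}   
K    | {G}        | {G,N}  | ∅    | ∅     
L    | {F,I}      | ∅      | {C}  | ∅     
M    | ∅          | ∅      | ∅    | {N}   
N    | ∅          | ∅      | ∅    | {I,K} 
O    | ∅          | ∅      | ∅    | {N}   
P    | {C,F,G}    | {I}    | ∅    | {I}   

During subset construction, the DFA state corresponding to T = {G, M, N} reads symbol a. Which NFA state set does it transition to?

G on a → {J}.
No a-transition from M, N.
Union after reading a: {J}.
Now take the λ-closure:
From J via λ: add H.
From H via λ: add I.
From I via λ: add C, F.
From C via λ: add G, M, O.
From G via λ: add N.
No new states can be added; the closed set is {C, F, G, H, I, J, M, N, O}.

{C, F, G, H, I, J, M, N, O}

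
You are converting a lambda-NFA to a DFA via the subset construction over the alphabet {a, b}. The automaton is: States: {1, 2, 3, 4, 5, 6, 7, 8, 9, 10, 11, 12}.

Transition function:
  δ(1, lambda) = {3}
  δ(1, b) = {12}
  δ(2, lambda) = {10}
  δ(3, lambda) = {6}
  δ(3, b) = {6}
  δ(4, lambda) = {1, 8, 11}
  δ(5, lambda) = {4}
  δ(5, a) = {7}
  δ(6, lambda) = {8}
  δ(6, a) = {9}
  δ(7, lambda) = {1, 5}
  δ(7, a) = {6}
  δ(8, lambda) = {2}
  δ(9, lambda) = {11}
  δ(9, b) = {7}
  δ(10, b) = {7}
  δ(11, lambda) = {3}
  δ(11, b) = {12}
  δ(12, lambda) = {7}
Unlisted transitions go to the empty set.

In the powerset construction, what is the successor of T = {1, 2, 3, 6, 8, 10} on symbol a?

6 on a → {9}.
No a-transition from 1, 2, 3, 8, 10.
Union after reading a: {9}.
Now take the lambda-closure:
From 9 via lambda: add 11.
From 11 via lambda: add 3.
From 3 via lambda: add 6.
From 6 via lambda: add 8.
From 8 via lambda: add 2.
From 2 via lambda: add 10.
No new states can be added; the closed set is {2, 3, 6, 8, 9, 10, 11}.

{2, 3, 6, 8, 9, 10, 11}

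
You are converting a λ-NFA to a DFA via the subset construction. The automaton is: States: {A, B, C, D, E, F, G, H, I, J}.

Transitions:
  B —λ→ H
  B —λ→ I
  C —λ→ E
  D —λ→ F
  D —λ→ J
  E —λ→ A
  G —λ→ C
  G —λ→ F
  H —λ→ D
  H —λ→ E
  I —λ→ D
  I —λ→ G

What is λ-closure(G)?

Start with {G}.
From G via λ: add C, F.
From C via λ: add E.
From E via λ: add A.
No new states can be added; the closed set is {A, C, E, F, G}.

{A, C, E, F, G}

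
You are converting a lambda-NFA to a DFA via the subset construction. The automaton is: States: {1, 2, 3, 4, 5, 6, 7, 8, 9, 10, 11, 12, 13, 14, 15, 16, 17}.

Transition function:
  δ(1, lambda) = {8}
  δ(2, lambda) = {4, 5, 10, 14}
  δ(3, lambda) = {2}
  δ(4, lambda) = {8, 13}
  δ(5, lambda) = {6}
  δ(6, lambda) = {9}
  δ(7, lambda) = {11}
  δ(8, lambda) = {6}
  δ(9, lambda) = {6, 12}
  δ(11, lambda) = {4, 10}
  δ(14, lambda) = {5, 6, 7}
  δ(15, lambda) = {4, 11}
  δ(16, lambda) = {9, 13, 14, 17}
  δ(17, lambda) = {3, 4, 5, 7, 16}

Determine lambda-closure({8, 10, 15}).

{4, 6, 8, 9, 10, 11, 12, 13, 15}

Start with {8, 10, 15}.
From 8 via lambda: add 6.
From 15 via lambda: add 4, 11.
From 4 via lambda: add 13.
From 6 via lambda: add 9.
From 9 via lambda: add 12.
No new states can be added; the closed set is {4, 6, 8, 9, 10, 11, 12, 13, 15}.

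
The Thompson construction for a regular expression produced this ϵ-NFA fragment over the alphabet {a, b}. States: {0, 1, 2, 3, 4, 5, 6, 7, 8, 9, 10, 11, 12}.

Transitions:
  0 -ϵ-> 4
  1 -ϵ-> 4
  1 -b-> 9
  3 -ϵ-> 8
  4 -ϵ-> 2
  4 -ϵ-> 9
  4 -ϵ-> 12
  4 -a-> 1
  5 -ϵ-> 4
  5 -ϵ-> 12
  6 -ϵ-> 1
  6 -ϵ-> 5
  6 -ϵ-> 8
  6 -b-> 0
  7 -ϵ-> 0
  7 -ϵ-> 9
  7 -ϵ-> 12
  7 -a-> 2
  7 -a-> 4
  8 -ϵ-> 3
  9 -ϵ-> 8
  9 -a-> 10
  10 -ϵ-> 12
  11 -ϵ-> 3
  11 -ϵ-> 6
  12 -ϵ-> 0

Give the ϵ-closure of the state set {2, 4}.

{0, 2, 3, 4, 8, 9, 12}

Start with {2, 4}.
From 4 via ϵ: add 9, 12.
From 9 via ϵ: add 8.
From 12 via ϵ: add 0.
From 8 via ϵ: add 3.
No new states can be added; the closed set is {0, 2, 3, 4, 8, 9, 12}.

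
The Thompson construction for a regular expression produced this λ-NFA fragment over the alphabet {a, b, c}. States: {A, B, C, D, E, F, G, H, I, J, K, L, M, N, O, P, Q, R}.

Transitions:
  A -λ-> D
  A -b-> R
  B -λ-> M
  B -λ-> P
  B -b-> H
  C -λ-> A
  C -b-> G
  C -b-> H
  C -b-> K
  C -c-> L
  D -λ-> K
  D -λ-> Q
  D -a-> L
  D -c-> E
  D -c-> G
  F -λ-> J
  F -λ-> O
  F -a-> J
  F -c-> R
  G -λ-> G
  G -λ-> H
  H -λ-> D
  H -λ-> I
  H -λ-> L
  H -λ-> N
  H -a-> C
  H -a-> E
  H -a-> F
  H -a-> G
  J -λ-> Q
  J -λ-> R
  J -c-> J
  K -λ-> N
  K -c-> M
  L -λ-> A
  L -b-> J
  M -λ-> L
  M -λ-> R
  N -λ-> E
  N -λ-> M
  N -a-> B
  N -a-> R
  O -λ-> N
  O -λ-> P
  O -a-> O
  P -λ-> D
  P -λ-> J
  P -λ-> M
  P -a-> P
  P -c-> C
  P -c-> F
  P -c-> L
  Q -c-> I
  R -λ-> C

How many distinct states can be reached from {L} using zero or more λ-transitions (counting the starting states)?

10

Start with {L}.
From L via λ: add A.
From A via λ: add D.
From D via λ: add K, Q.
From K via λ: add N.
From N via λ: add E, M.
From M via λ: add R.
From R via λ: add C.
λ-closure = {A, C, D, E, K, L, M, N, Q, R}, which has 10 states.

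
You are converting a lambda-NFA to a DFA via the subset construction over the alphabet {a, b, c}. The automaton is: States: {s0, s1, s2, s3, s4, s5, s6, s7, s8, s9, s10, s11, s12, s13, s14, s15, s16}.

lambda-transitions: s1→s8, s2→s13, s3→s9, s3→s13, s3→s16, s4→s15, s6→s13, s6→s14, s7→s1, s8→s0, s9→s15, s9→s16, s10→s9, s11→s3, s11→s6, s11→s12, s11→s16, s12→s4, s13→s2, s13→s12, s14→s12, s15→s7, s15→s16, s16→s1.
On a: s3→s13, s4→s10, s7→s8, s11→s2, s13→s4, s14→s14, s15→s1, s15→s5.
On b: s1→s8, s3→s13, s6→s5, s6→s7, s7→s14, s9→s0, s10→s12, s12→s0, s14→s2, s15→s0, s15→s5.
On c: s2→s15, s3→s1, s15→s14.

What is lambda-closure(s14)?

{s0, s1, s4, s7, s8, s12, s14, s15, s16}

Start with {s14}.
From s14 via lambda: add s12.
From s12 via lambda: add s4.
From s4 via lambda: add s15.
From s15 via lambda: add s7, s16.
From s7 via lambda: add s1.
From s1 via lambda: add s8.
From s8 via lambda: add s0.
No new states can be added; the closed set is {s0, s1, s4, s7, s8, s12, s14, s15, s16}.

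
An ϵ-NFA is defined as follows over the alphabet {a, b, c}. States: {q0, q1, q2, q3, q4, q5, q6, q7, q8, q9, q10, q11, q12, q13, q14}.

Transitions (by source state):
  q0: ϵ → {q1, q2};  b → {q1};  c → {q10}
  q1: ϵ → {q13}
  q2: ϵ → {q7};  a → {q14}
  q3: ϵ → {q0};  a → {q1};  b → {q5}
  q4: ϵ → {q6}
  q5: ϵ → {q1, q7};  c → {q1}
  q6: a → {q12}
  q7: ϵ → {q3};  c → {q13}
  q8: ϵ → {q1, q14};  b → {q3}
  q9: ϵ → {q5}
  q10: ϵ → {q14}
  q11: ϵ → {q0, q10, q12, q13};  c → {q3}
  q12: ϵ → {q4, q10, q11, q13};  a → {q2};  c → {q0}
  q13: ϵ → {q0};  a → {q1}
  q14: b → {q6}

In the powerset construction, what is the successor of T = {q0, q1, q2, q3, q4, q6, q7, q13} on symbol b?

q0 on b → {q1}.
q3 on b → {q5}.
No b-transition from q1, q2, q4, q6, q7, q13.
Union after reading b: {q1, q5}.
Now take the ϵ-closure:
From q1 via ϵ: add q13.
From q5 via ϵ: add q7.
From q7 via ϵ: add q3.
From q13 via ϵ: add q0.
From q0 via ϵ: add q2.
No new states can be added; the closed set is {q0, q1, q2, q3, q5, q7, q13}.

{q0, q1, q2, q3, q5, q7, q13}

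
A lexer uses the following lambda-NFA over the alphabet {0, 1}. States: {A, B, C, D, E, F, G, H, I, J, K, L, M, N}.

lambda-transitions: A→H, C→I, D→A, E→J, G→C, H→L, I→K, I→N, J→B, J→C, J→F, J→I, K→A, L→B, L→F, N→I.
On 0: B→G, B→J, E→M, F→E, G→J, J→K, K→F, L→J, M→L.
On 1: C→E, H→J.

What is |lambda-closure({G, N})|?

Start with {G, N}.
From G via lambda: add C.
From N via lambda: add I.
From I via lambda: add K.
From K via lambda: add A.
From A via lambda: add H.
From H via lambda: add L.
From L via lambda: add B, F.
lambda-closure = {A, B, C, F, G, H, I, K, L, N}, which has 10 states.

10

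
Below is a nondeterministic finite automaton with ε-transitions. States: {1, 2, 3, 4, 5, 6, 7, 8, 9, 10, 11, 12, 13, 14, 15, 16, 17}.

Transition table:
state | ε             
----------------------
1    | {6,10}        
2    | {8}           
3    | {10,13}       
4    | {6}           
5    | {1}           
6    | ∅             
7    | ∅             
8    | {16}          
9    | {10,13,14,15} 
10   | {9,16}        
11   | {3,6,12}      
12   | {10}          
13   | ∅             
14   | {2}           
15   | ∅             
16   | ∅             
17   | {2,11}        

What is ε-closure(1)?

Start with {1}.
From 1 via ε: add 6, 10.
From 10 via ε: add 9, 16.
From 9 via ε: add 13, 14, 15.
From 14 via ε: add 2.
From 2 via ε: add 8.
No new states can be added; the closed set is {1, 2, 6, 8, 9, 10, 13, 14, 15, 16}.

{1, 2, 6, 8, 9, 10, 13, 14, 15, 16}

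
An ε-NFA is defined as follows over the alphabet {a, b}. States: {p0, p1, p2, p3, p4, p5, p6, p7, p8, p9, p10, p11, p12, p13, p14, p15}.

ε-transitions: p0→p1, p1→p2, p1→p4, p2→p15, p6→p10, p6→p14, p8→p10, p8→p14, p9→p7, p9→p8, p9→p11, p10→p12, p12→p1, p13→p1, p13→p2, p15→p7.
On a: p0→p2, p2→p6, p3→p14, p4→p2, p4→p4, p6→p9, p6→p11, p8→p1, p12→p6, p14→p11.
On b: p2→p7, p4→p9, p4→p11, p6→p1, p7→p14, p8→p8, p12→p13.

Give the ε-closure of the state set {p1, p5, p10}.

Start with {p1, p5, p10}.
From p1 via ε: add p2, p4.
From p10 via ε: add p12.
From p2 via ε: add p15.
From p15 via ε: add p7.
No new states can be added; the closed set is {p1, p2, p4, p5, p7, p10, p12, p15}.

{p1, p2, p4, p5, p7, p10, p12, p15}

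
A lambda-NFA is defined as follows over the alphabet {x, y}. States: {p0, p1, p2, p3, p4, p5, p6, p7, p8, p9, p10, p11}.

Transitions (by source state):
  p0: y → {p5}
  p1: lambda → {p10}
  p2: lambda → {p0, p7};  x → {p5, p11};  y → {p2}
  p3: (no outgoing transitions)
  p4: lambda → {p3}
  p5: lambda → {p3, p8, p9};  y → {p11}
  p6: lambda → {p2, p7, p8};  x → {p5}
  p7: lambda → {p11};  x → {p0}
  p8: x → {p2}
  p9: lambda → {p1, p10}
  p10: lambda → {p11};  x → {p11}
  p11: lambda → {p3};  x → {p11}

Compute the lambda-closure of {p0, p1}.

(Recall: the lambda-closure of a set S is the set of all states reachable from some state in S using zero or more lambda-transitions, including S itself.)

Start with {p0, p1}.
From p1 via lambda: add p10.
From p10 via lambda: add p11.
From p11 via lambda: add p3.
No new states can be added; the closed set is {p0, p1, p3, p10, p11}.

{p0, p1, p3, p10, p11}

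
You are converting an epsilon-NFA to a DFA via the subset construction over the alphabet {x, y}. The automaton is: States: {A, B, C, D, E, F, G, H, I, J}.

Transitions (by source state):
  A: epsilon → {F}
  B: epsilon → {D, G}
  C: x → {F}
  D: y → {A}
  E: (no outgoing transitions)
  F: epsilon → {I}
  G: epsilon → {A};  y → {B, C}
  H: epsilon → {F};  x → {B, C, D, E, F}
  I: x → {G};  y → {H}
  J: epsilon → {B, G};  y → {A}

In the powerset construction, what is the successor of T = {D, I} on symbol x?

I on x → {G}.
No x-transition from D.
Union after reading x: {G}.
Now take the epsilon-closure:
From G via epsilon: add A.
From A via epsilon: add F.
From F via epsilon: add I.
No new states can be added; the closed set is {A, F, G, I}.

{A, F, G, I}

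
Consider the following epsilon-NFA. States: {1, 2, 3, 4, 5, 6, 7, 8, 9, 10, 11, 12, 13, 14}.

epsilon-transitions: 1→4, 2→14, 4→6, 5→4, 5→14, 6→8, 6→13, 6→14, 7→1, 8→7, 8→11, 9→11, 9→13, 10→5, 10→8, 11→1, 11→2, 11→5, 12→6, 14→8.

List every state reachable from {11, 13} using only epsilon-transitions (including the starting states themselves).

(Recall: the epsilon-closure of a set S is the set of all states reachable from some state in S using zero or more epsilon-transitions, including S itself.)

Start with {11, 13}.
From 11 via epsilon: add 1, 2, 5.
From 1 via epsilon: add 4.
From 2 via epsilon: add 14.
From 4 via epsilon: add 6.
From 14 via epsilon: add 8.
From 8 via epsilon: add 7.
No new states can be added; the closed set is {1, 2, 4, 5, 6, 7, 8, 11, 13, 14}.

{1, 2, 4, 5, 6, 7, 8, 11, 13, 14}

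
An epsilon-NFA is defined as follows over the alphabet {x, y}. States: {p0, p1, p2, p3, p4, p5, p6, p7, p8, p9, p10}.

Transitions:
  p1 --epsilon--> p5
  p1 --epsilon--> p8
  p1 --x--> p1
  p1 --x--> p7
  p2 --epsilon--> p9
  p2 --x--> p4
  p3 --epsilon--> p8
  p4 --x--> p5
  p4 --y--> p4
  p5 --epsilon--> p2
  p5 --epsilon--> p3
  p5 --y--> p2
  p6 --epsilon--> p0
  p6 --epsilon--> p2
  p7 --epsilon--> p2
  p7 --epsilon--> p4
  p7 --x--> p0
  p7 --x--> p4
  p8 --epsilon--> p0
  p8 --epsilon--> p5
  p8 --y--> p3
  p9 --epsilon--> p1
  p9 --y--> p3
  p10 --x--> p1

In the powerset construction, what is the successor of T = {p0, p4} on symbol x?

p4 on x → {p5}.
No x-transition from p0.
Union after reading x: {p5}.
Now take the epsilon-closure:
From p5 via epsilon: add p2, p3.
From p2 via epsilon: add p9.
From p3 via epsilon: add p8.
From p8 via epsilon: add p0.
From p9 via epsilon: add p1.
No new states can be added; the closed set is {p0, p1, p2, p3, p5, p8, p9}.

{p0, p1, p2, p3, p5, p8, p9}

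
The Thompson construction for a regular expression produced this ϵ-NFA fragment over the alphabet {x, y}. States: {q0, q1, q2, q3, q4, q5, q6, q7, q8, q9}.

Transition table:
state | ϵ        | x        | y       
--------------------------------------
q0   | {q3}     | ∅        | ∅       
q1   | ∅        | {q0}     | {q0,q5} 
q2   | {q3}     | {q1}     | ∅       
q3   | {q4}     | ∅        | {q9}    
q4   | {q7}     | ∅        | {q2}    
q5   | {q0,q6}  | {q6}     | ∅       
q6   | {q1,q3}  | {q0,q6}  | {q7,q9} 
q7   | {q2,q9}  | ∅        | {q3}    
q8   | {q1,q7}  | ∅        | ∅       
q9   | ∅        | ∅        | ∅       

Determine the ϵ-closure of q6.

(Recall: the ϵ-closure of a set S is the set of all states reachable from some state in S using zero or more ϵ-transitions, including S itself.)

{q1, q2, q3, q4, q6, q7, q9}

Start with {q6}.
From q6 via ϵ: add q1, q3.
From q3 via ϵ: add q4.
From q4 via ϵ: add q7.
From q7 via ϵ: add q2, q9.
No new states can be added; the closed set is {q1, q2, q3, q4, q6, q7, q9}.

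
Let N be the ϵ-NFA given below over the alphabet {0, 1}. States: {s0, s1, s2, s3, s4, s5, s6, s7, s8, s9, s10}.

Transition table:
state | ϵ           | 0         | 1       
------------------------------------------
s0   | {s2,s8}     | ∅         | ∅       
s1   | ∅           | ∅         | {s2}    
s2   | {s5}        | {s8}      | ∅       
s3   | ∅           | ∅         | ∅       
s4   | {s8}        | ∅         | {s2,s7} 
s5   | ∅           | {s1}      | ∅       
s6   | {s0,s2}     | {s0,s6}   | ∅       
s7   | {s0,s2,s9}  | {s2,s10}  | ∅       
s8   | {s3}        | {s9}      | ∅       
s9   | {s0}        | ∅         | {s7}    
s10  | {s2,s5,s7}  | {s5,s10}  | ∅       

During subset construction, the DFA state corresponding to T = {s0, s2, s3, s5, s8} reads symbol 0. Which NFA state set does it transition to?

{s0, s1, s2, s3, s5, s8, s9}

s2 on 0 → {s8}.
s5 on 0 → {s1}.
s8 on 0 → {s9}.
No 0-transition from s0, s3.
Union after reading 0: {s1, s8, s9}.
Now take the ϵ-closure:
From s8 via ϵ: add s3.
From s9 via ϵ: add s0.
From s0 via ϵ: add s2.
From s2 via ϵ: add s5.
No new states can be added; the closed set is {s0, s1, s2, s3, s5, s8, s9}.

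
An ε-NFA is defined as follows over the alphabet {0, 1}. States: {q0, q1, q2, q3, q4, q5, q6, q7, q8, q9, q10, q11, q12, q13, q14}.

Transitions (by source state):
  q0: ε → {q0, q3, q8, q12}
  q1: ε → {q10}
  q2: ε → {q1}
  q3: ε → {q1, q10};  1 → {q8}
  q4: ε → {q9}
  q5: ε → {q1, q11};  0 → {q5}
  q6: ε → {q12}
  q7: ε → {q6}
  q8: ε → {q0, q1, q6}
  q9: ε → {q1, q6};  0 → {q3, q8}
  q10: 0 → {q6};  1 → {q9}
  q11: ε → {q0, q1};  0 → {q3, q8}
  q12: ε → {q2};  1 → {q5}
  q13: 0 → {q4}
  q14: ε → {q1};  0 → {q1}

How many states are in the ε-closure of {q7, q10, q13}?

7

Start with {q7, q10, q13}.
From q7 via ε: add q6.
From q6 via ε: add q12.
From q12 via ε: add q2.
From q2 via ε: add q1.
ε-closure = {q1, q2, q6, q7, q10, q12, q13}, which has 7 states.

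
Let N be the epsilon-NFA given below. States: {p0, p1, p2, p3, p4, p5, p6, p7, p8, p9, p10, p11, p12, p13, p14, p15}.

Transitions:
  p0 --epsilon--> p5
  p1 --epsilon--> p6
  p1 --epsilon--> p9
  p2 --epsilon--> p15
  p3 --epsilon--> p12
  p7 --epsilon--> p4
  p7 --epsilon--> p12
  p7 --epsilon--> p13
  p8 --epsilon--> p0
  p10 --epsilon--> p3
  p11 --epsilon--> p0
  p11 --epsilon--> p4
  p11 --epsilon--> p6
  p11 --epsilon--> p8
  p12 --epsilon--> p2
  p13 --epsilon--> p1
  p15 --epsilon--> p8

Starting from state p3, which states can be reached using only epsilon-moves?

Start with {p3}.
From p3 via epsilon: add p12.
From p12 via epsilon: add p2.
From p2 via epsilon: add p15.
From p15 via epsilon: add p8.
From p8 via epsilon: add p0.
From p0 via epsilon: add p5.
No new states can be added; the closed set is {p0, p2, p3, p5, p8, p12, p15}.

{p0, p2, p3, p5, p8, p12, p15}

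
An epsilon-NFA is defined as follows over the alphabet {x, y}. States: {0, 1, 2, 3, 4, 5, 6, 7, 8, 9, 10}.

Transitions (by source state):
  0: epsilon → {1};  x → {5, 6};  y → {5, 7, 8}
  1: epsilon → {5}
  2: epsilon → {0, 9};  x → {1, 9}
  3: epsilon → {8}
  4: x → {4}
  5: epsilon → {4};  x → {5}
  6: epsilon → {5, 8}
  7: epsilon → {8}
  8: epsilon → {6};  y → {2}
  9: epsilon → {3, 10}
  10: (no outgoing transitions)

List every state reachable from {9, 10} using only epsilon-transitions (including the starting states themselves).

{3, 4, 5, 6, 8, 9, 10}

Start with {9, 10}.
From 9 via epsilon: add 3.
From 3 via epsilon: add 8.
From 8 via epsilon: add 6.
From 6 via epsilon: add 5.
From 5 via epsilon: add 4.
No new states can be added; the closed set is {3, 4, 5, 6, 8, 9, 10}.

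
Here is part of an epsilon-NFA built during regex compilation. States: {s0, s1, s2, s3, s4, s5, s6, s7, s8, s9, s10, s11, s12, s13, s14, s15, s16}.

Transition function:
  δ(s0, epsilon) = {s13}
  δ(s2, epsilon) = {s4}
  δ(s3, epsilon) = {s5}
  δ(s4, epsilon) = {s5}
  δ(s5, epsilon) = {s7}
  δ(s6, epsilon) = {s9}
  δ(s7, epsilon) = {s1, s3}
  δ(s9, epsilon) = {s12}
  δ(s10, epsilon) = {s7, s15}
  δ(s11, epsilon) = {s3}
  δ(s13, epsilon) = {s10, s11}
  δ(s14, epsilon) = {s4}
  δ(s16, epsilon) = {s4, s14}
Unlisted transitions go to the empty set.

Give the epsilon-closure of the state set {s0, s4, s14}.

Start with {s0, s4, s14}.
From s0 via epsilon: add s13.
From s4 via epsilon: add s5.
From s5 via epsilon: add s7.
From s13 via epsilon: add s10, s11.
From s7 via epsilon: add s1, s3.
From s10 via epsilon: add s15.
No new states can be added; the closed set is {s0, s1, s3, s4, s5, s7, s10, s11, s13, s14, s15}.

{s0, s1, s3, s4, s5, s7, s10, s11, s13, s14, s15}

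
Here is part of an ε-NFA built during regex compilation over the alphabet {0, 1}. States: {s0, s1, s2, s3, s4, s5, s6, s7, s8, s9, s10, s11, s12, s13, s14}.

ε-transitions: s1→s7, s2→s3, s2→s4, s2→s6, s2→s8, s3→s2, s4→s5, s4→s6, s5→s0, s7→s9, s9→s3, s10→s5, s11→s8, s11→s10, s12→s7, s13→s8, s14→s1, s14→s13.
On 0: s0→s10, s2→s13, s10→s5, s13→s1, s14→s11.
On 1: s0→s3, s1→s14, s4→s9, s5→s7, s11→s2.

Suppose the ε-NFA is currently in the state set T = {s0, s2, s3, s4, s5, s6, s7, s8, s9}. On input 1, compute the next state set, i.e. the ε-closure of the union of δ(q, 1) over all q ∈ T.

s0 on 1 → {s3}.
s4 on 1 → {s9}.
s5 on 1 → {s7}.
No 1-transition from s2, s3, s6, s7, s8, s9.
Union after reading 1: {s3, s7, s9}.
Now take the ε-closure:
From s3 via ε: add s2.
From s2 via ε: add s4, s6, s8.
From s4 via ε: add s5.
From s5 via ε: add s0.
No new states can be added; the closed set is {s0, s2, s3, s4, s5, s6, s7, s8, s9}.

{s0, s2, s3, s4, s5, s6, s7, s8, s9}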